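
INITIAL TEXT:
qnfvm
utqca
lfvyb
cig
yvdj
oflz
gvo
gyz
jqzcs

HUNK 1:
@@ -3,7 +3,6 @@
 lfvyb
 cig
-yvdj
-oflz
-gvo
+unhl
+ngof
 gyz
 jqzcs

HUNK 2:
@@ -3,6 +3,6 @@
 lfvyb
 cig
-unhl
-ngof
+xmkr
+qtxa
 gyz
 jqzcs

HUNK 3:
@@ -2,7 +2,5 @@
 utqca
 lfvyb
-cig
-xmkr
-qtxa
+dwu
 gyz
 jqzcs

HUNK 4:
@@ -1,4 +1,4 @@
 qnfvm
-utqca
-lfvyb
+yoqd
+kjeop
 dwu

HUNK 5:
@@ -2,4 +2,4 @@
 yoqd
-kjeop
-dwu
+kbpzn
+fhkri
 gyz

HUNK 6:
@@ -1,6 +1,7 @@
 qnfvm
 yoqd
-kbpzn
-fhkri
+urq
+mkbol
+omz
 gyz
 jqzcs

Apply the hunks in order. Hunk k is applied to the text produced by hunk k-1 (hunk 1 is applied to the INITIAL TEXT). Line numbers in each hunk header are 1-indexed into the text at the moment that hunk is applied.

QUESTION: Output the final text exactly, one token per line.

Hunk 1: at line 3 remove [yvdj,oflz,gvo] add [unhl,ngof] -> 8 lines: qnfvm utqca lfvyb cig unhl ngof gyz jqzcs
Hunk 2: at line 3 remove [unhl,ngof] add [xmkr,qtxa] -> 8 lines: qnfvm utqca lfvyb cig xmkr qtxa gyz jqzcs
Hunk 3: at line 2 remove [cig,xmkr,qtxa] add [dwu] -> 6 lines: qnfvm utqca lfvyb dwu gyz jqzcs
Hunk 4: at line 1 remove [utqca,lfvyb] add [yoqd,kjeop] -> 6 lines: qnfvm yoqd kjeop dwu gyz jqzcs
Hunk 5: at line 2 remove [kjeop,dwu] add [kbpzn,fhkri] -> 6 lines: qnfvm yoqd kbpzn fhkri gyz jqzcs
Hunk 6: at line 1 remove [kbpzn,fhkri] add [urq,mkbol,omz] -> 7 lines: qnfvm yoqd urq mkbol omz gyz jqzcs

Answer: qnfvm
yoqd
urq
mkbol
omz
gyz
jqzcs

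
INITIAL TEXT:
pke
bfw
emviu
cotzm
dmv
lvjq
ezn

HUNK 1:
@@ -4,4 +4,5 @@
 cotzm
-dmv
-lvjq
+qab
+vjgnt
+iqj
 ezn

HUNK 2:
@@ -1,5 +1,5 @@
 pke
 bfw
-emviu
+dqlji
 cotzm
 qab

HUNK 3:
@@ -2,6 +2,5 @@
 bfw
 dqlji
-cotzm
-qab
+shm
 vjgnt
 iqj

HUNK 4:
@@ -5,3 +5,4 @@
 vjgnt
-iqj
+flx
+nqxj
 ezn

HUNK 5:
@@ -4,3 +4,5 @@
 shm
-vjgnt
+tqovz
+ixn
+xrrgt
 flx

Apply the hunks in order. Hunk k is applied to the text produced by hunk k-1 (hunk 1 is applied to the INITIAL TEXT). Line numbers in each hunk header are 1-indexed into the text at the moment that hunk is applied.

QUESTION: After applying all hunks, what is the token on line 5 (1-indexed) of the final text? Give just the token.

Hunk 1: at line 4 remove [dmv,lvjq] add [qab,vjgnt,iqj] -> 8 lines: pke bfw emviu cotzm qab vjgnt iqj ezn
Hunk 2: at line 1 remove [emviu] add [dqlji] -> 8 lines: pke bfw dqlji cotzm qab vjgnt iqj ezn
Hunk 3: at line 2 remove [cotzm,qab] add [shm] -> 7 lines: pke bfw dqlji shm vjgnt iqj ezn
Hunk 4: at line 5 remove [iqj] add [flx,nqxj] -> 8 lines: pke bfw dqlji shm vjgnt flx nqxj ezn
Hunk 5: at line 4 remove [vjgnt] add [tqovz,ixn,xrrgt] -> 10 lines: pke bfw dqlji shm tqovz ixn xrrgt flx nqxj ezn
Final line 5: tqovz

Answer: tqovz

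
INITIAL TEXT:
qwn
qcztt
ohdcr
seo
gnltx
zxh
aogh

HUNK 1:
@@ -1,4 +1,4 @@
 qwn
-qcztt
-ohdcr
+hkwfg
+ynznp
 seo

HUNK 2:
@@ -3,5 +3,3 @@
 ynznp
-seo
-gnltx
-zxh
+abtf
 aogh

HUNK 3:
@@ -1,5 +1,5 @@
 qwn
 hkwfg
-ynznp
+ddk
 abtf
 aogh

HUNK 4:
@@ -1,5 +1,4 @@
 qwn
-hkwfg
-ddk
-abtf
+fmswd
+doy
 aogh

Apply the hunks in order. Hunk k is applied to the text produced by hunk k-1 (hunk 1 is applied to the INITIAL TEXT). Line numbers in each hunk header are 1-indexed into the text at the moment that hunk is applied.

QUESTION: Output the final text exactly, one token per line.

Hunk 1: at line 1 remove [qcztt,ohdcr] add [hkwfg,ynznp] -> 7 lines: qwn hkwfg ynznp seo gnltx zxh aogh
Hunk 2: at line 3 remove [seo,gnltx,zxh] add [abtf] -> 5 lines: qwn hkwfg ynznp abtf aogh
Hunk 3: at line 1 remove [ynznp] add [ddk] -> 5 lines: qwn hkwfg ddk abtf aogh
Hunk 4: at line 1 remove [hkwfg,ddk,abtf] add [fmswd,doy] -> 4 lines: qwn fmswd doy aogh

Answer: qwn
fmswd
doy
aogh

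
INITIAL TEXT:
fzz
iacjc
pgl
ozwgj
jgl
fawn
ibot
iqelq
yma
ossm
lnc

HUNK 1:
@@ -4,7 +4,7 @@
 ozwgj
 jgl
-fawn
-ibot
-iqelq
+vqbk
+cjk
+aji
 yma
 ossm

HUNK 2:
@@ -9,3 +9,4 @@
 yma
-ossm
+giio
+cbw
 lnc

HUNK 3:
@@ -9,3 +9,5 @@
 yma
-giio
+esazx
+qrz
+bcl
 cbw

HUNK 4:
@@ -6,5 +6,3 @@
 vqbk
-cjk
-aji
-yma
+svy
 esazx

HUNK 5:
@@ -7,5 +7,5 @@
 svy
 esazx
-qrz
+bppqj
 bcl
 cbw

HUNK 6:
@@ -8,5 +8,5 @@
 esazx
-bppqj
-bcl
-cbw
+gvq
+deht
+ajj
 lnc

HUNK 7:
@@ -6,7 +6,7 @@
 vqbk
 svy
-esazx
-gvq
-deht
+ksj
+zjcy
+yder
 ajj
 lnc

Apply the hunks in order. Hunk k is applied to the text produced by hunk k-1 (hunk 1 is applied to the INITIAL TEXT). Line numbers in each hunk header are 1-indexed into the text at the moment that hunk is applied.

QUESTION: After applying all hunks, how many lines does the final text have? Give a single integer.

Hunk 1: at line 4 remove [fawn,ibot,iqelq] add [vqbk,cjk,aji] -> 11 lines: fzz iacjc pgl ozwgj jgl vqbk cjk aji yma ossm lnc
Hunk 2: at line 9 remove [ossm] add [giio,cbw] -> 12 lines: fzz iacjc pgl ozwgj jgl vqbk cjk aji yma giio cbw lnc
Hunk 3: at line 9 remove [giio] add [esazx,qrz,bcl] -> 14 lines: fzz iacjc pgl ozwgj jgl vqbk cjk aji yma esazx qrz bcl cbw lnc
Hunk 4: at line 6 remove [cjk,aji,yma] add [svy] -> 12 lines: fzz iacjc pgl ozwgj jgl vqbk svy esazx qrz bcl cbw lnc
Hunk 5: at line 7 remove [qrz] add [bppqj] -> 12 lines: fzz iacjc pgl ozwgj jgl vqbk svy esazx bppqj bcl cbw lnc
Hunk 6: at line 8 remove [bppqj,bcl,cbw] add [gvq,deht,ajj] -> 12 lines: fzz iacjc pgl ozwgj jgl vqbk svy esazx gvq deht ajj lnc
Hunk 7: at line 6 remove [esazx,gvq,deht] add [ksj,zjcy,yder] -> 12 lines: fzz iacjc pgl ozwgj jgl vqbk svy ksj zjcy yder ajj lnc
Final line count: 12

Answer: 12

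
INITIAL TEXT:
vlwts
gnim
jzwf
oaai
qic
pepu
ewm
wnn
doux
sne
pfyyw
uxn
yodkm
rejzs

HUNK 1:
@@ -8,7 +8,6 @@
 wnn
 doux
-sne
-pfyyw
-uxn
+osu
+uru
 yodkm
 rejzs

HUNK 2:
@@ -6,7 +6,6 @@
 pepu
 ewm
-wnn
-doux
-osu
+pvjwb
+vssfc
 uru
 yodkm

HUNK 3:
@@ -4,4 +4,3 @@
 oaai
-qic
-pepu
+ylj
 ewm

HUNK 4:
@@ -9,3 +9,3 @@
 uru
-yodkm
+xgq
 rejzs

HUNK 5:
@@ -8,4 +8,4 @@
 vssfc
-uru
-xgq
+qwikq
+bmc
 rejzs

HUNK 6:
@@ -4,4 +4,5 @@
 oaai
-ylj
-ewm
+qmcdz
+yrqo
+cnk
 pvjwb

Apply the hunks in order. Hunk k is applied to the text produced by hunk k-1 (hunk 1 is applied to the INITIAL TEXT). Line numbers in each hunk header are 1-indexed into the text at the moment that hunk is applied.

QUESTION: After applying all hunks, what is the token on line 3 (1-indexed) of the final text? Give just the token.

Answer: jzwf

Derivation:
Hunk 1: at line 8 remove [sne,pfyyw,uxn] add [osu,uru] -> 13 lines: vlwts gnim jzwf oaai qic pepu ewm wnn doux osu uru yodkm rejzs
Hunk 2: at line 6 remove [wnn,doux,osu] add [pvjwb,vssfc] -> 12 lines: vlwts gnim jzwf oaai qic pepu ewm pvjwb vssfc uru yodkm rejzs
Hunk 3: at line 4 remove [qic,pepu] add [ylj] -> 11 lines: vlwts gnim jzwf oaai ylj ewm pvjwb vssfc uru yodkm rejzs
Hunk 4: at line 9 remove [yodkm] add [xgq] -> 11 lines: vlwts gnim jzwf oaai ylj ewm pvjwb vssfc uru xgq rejzs
Hunk 5: at line 8 remove [uru,xgq] add [qwikq,bmc] -> 11 lines: vlwts gnim jzwf oaai ylj ewm pvjwb vssfc qwikq bmc rejzs
Hunk 6: at line 4 remove [ylj,ewm] add [qmcdz,yrqo,cnk] -> 12 lines: vlwts gnim jzwf oaai qmcdz yrqo cnk pvjwb vssfc qwikq bmc rejzs
Final line 3: jzwf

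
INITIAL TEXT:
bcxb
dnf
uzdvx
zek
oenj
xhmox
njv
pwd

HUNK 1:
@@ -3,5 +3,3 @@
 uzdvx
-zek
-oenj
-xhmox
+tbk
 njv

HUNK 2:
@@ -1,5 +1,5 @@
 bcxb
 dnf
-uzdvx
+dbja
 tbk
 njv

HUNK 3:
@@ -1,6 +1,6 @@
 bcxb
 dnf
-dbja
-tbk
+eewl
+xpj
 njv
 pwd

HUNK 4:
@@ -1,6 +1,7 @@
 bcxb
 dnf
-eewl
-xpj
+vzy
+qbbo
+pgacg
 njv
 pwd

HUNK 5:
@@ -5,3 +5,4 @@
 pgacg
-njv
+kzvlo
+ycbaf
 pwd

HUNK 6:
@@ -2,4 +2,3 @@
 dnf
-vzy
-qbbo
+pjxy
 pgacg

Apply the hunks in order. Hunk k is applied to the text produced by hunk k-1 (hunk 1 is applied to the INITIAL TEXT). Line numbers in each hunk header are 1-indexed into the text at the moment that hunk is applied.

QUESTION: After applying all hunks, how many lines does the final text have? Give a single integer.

Answer: 7

Derivation:
Hunk 1: at line 3 remove [zek,oenj,xhmox] add [tbk] -> 6 lines: bcxb dnf uzdvx tbk njv pwd
Hunk 2: at line 1 remove [uzdvx] add [dbja] -> 6 lines: bcxb dnf dbja tbk njv pwd
Hunk 3: at line 1 remove [dbja,tbk] add [eewl,xpj] -> 6 lines: bcxb dnf eewl xpj njv pwd
Hunk 4: at line 1 remove [eewl,xpj] add [vzy,qbbo,pgacg] -> 7 lines: bcxb dnf vzy qbbo pgacg njv pwd
Hunk 5: at line 5 remove [njv] add [kzvlo,ycbaf] -> 8 lines: bcxb dnf vzy qbbo pgacg kzvlo ycbaf pwd
Hunk 6: at line 2 remove [vzy,qbbo] add [pjxy] -> 7 lines: bcxb dnf pjxy pgacg kzvlo ycbaf pwd
Final line count: 7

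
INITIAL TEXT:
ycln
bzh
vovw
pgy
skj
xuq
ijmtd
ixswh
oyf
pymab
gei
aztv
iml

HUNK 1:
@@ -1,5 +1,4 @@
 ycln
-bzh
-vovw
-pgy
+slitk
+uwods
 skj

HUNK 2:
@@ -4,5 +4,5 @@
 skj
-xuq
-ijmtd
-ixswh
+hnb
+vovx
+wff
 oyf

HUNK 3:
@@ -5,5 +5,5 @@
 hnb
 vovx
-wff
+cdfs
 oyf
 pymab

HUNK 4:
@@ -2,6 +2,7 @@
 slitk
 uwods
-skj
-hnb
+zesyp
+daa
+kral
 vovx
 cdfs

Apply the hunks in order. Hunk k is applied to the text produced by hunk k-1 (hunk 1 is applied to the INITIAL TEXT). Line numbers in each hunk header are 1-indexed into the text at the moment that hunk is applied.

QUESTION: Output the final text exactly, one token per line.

Hunk 1: at line 1 remove [bzh,vovw,pgy] add [slitk,uwods] -> 12 lines: ycln slitk uwods skj xuq ijmtd ixswh oyf pymab gei aztv iml
Hunk 2: at line 4 remove [xuq,ijmtd,ixswh] add [hnb,vovx,wff] -> 12 lines: ycln slitk uwods skj hnb vovx wff oyf pymab gei aztv iml
Hunk 3: at line 5 remove [wff] add [cdfs] -> 12 lines: ycln slitk uwods skj hnb vovx cdfs oyf pymab gei aztv iml
Hunk 4: at line 2 remove [skj,hnb] add [zesyp,daa,kral] -> 13 lines: ycln slitk uwods zesyp daa kral vovx cdfs oyf pymab gei aztv iml

Answer: ycln
slitk
uwods
zesyp
daa
kral
vovx
cdfs
oyf
pymab
gei
aztv
iml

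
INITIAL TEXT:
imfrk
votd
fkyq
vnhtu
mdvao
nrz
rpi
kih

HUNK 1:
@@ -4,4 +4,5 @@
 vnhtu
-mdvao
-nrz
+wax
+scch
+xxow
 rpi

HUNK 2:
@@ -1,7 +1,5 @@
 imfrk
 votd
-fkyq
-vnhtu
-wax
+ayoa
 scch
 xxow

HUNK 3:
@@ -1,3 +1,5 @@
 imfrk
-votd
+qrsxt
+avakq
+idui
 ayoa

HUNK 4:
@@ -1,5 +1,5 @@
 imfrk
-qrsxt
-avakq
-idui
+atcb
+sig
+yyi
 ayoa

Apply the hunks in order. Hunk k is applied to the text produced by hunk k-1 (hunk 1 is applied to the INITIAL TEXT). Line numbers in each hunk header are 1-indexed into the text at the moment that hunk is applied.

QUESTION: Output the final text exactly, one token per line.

Answer: imfrk
atcb
sig
yyi
ayoa
scch
xxow
rpi
kih

Derivation:
Hunk 1: at line 4 remove [mdvao,nrz] add [wax,scch,xxow] -> 9 lines: imfrk votd fkyq vnhtu wax scch xxow rpi kih
Hunk 2: at line 1 remove [fkyq,vnhtu,wax] add [ayoa] -> 7 lines: imfrk votd ayoa scch xxow rpi kih
Hunk 3: at line 1 remove [votd] add [qrsxt,avakq,idui] -> 9 lines: imfrk qrsxt avakq idui ayoa scch xxow rpi kih
Hunk 4: at line 1 remove [qrsxt,avakq,idui] add [atcb,sig,yyi] -> 9 lines: imfrk atcb sig yyi ayoa scch xxow rpi kih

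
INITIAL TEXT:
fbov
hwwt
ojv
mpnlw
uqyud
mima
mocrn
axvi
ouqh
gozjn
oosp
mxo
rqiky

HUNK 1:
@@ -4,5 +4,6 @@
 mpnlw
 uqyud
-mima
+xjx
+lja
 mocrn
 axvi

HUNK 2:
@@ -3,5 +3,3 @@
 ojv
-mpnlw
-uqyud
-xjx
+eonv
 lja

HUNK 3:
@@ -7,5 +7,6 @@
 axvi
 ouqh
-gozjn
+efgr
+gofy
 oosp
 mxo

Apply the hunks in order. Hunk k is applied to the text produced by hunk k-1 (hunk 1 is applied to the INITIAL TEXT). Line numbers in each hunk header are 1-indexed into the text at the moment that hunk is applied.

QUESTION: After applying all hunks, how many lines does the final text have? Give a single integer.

Hunk 1: at line 4 remove [mima] add [xjx,lja] -> 14 lines: fbov hwwt ojv mpnlw uqyud xjx lja mocrn axvi ouqh gozjn oosp mxo rqiky
Hunk 2: at line 3 remove [mpnlw,uqyud,xjx] add [eonv] -> 12 lines: fbov hwwt ojv eonv lja mocrn axvi ouqh gozjn oosp mxo rqiky
Hunk 3: at line 7 remove [gozjn] add [efgr,gofy] -> 13 lines: fbov hwwt ojv eonv lja mocrn axvi ouqh efgr gofy oosp mxo rqiky
Final line count: 13

Answer: 13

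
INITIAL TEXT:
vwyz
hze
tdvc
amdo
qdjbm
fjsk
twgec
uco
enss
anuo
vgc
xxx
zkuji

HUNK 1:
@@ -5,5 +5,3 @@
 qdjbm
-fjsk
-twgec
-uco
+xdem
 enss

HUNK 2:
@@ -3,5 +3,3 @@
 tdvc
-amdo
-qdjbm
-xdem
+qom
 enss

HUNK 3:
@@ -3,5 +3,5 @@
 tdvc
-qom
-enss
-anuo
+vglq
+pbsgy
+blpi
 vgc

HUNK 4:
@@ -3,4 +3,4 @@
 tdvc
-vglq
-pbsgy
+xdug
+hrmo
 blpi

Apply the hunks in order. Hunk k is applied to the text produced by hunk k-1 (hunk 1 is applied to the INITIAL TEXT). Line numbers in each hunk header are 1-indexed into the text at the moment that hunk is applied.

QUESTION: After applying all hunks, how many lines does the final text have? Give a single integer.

Hunk 1: at line 5 remove [fjsk,twgec,uco] add [xdem] -> 11 lines: vwyz hze tdvc amdo qdjbm xdem enss anuo vgc xxx zkuji
Hunk 2: at line 3 remove [amdo,qdjbm,xdem] add [qom] -> 9 lines: vwyz hze tdvc qom enss anuo vgc xxx zkuji
Hunk 3: at line 3 remove [qom,enss,anuo] add [vglq,pbsgy,blpi] -> 9 lines: vwyz hze tdvc vglq pbsgy blpi vgc xxx zkuji
Hunk 4: at line 3 remove [vglq,pbsgy] add [xdug,hrmo] -> 9 lines: vwyz hze tdvc xdug hrmo blpi vgc xxx zkuji
Final line count: 9

Answer: 9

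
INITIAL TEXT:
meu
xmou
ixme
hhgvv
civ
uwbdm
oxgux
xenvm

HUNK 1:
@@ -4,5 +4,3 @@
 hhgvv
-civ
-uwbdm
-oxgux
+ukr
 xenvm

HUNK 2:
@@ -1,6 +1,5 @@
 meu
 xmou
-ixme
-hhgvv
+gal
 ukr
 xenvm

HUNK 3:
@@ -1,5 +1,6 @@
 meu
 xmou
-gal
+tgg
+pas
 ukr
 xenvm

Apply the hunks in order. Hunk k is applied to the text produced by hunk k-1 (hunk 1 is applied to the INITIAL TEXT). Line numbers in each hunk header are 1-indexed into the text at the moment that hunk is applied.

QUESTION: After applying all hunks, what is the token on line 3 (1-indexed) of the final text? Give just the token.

Hunk 1: at line 4 remove [civ,uwbdm,oxgux] add [ukr] -> 6 lines: meu xmou ixme hhgvv ukr xenvm
Hunk 2: at line 1 remove [ixme,hhgvv] add [gal] -> 5 lines: meu xmou gal ukr xenvm
Hunk 3: at line 1 remove [gal] add [tgg,pas] -> 6 lines: meu xmou tgg pas ukr xenvm
Final line 3: tgg

Answer: tgg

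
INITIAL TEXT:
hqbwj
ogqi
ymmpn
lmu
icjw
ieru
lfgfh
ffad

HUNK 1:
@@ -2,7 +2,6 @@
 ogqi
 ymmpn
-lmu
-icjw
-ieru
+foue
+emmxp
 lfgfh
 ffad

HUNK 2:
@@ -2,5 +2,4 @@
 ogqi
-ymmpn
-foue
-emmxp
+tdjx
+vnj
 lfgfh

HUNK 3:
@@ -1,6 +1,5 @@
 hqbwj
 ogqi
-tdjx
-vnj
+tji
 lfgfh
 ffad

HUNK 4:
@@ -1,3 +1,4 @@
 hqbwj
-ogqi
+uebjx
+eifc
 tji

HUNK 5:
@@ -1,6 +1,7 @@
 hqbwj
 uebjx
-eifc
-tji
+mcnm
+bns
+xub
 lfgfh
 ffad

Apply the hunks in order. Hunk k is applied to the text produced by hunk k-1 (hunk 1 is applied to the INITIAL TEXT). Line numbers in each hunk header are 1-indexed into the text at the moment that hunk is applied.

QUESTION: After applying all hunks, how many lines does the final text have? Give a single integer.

Hunk 1: at line 2 remove [lmu,icjw,ieru] add [foue,emmxp] -> 7 lines: hqbwj ogqi ymmpn foue emmxp lfgfh ffad
Hunk 2: at line 2 remove [ymmpn,foue,emmxp] add [tdjx,vnj] -> 6 lines: hqbwj ogqi tdjx vnj lfgfh ffad
Hunk 3: at line 1 remove [tdjx,vnj] add [tji] -> 5 lines: hqbwj ogqi tji lfgfh ffad
Hunk 4: at line 1 remove [ogqi] add [uebjx,eifc] -> 6 lines: hqbwj uebjx eifc tji lfgfh ffad
Hunk 5: at line 1 remove [eifc,tji] add [mcnm,bns,xub] -> 7 lines: hqbwj uebjx mcnm bns xub lfgfh ffad
Final line count: 7

Answer: 7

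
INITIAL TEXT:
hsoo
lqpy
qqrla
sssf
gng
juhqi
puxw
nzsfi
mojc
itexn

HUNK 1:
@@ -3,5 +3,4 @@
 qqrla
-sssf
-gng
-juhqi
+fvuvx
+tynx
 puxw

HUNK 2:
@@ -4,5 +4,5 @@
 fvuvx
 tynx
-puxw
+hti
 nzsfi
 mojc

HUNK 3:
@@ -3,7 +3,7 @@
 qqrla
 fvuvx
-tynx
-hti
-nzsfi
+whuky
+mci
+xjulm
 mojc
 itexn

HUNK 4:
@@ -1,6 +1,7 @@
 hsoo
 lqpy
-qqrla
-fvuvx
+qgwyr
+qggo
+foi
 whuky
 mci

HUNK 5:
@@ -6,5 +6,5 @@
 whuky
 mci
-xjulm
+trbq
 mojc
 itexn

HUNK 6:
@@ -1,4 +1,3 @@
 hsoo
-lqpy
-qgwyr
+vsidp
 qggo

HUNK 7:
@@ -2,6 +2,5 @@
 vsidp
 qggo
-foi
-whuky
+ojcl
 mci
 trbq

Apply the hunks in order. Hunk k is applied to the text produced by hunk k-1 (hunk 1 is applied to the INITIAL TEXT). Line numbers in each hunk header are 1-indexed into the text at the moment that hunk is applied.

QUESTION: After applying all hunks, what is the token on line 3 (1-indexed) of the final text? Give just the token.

Answer: qggo

Derivation:
Hunk 1: at line 3 remove [sssf,gng,juhqi] add [fvuvx,tynx] -> 9 lines: hsoo lqpy qqrla fvuvx tynx puxw nzsfi mojc itexn
Hunk 2: at line 4 remove [puxw] add [hti] -> 9 lines: hsoo lqpy qqrla fvuvx tynx hti nzsfi mojc itexn
Hunk 3: at line 3 remove [tynx,hti,nzsfi] add [whuky,mci,xjulm] -> 9 lines: hsoo lqpy qqrla fvuvx whuky mci xjulm mojc itexn
Hunk 4: at line 1 remove [qqrla,fvuvx] add [qgwyr,qggo,foi] -> 10 lines: hsoo lqpy qgwyr qggo foi whuky mci xjulm mojc itexn
Hunk 5: at line 6 remove [xjulm] add [trbq] -> 10 lines: hsoo lqpy qgwyr qggo foi whuky mci trbq mojc itexn
Hunk 6: at line 1 remove [lqpy,qgwyr] add [vsidp] -> 9 lines: hsoo vsidp qggo foi whuky mci trbq mojc itexn
Hunk 7: at line 2 remove [foi,whuky] add [ojcl] -> 8 lines: hsoo vsidp qggo ojcl mci trbq mojc itexn
Final line 3: qggo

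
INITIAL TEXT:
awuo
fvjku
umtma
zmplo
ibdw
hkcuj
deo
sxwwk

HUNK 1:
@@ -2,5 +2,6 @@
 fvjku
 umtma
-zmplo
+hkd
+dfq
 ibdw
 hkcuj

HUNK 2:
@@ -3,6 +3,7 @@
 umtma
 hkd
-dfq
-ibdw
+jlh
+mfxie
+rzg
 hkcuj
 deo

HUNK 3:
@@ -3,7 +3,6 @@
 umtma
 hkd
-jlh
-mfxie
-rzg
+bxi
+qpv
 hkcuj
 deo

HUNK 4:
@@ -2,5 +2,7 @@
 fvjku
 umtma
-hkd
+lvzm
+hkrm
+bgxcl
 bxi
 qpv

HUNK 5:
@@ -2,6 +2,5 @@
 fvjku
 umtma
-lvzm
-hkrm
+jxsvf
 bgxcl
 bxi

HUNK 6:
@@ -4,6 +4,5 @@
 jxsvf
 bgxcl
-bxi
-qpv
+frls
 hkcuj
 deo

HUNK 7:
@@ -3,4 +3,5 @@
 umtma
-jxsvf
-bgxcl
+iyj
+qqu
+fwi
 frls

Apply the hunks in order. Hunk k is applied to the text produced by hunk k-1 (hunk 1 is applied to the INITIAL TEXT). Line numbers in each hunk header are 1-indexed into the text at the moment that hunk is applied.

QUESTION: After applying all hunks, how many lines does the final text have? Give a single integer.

Answer: 10

Derivation:
Hunk 1: at line 2 remove [zmplo] add [hkd,dfq] -> 9 lines: awuo fvjku umtma hkd dfq ibdw hkcuj deo sxwwk
Hunk 2: at line 3 remove [dfq,ibdw] add [jlh,mfxie,rzg] -> 10 lines: awuo fvjku umtma hkd jlh mfxie rzg hkcuj deo sxwwk
Hunk 3: at line 3 remove [jlh,mfxie,rzg] add [bxi,qpv] -> 9 lines: awuo fvjku umtma hkd bxi qpv hkcuj deo sxwwk
Hunk 4: at line 2 remove [hkd] add [lvzm,hkrm,bgxcl] -> 11 lines: awuo fvjku umtma lvzm hkrm bgxcl bxi qpv hkcuj deo sxwwk
Hunk 5: at line 2 remove [lvzm,hkrm] add [jxsvf] -> 10 lines: awuo fvjku umtma jxsvf bgxcl bxi qpv hkcuj deo sxwwk
Hunk 6: at line 4 remove [bxi,qpv] add [frls] -> 9 lines: awuo fvjku umtma jxsvf bgxcl frls hkcuj deo sxwwk
Hunk 7: at line 3 remove [jxsvf,bgxcl] add [iyj,qqu,fwi] -> 10 lines: awuo fvjku umtma iyj qqu fwi frls hkcuj deo sxwwk
Final line count: 10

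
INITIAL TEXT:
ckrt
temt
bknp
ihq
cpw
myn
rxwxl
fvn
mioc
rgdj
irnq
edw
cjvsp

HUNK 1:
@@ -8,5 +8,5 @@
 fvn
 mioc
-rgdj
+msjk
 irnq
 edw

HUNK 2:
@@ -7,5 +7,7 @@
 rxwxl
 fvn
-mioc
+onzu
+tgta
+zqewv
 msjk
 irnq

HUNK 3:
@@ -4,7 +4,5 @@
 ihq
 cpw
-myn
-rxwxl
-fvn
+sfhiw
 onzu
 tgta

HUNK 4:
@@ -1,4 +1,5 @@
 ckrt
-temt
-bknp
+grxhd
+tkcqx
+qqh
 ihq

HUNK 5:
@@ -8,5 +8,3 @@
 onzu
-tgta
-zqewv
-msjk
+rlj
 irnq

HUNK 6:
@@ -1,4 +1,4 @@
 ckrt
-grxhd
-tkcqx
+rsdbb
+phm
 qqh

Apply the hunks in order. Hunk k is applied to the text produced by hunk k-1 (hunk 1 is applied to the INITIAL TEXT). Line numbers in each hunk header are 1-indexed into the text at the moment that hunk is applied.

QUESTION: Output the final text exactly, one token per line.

Answer: ckrt
rsdbb
phm
qqh
ihq
cpw
sfhiw
onzu
rlj
irnq
edw
cjvsp

Derivation:
Hunk 1: at line 8 remove [rgdj] add [msjk] -> 13 lines: ckrt temt bknp ihq cpw myn rxwxl fvn mioc msjk irnq edw cjvsp
Hunk 2: at line 7 remove [mioc] add [onzu,tgta,zqewv] -> 15 lines: ckrt temt bknp ihq cpw myn rxwxl fvn onzu tgta zqewv msjk irnq edw cjvsp
Hunk 3: at line 4 remove [myn,rxwxl,fvn] add [sfhiw] -> 13 lines: ckrt temt bknp ihq cpw sfhiw onzu tgta zqewv msjk irnq edw cjvsp
Hunk 4: at line 1 remove [temt,bknp] add [grxhd,tkcqx,qqh] -> 14 lines: ckrt grxhd tkcqx qqh ihq cpw sfhiw onzu tgta zqewv msjk irnq edw cjvsp
Hunk 5: at line 8 remove [tgta,zqewv,msjk] add [rlj] -> 12 lines: ckrt grxhd tkcqx qqh ihq cpw sfhiw onzu rlj irnq edw cjvsp
Hunk 6: at line 1 remove [grxhd,tkcqx] add [rsdbb,phm] -> 12 lines: ckrt rsdbb phm qqh ihq cpw sfhiw onzu rlj irnq edw cjvsp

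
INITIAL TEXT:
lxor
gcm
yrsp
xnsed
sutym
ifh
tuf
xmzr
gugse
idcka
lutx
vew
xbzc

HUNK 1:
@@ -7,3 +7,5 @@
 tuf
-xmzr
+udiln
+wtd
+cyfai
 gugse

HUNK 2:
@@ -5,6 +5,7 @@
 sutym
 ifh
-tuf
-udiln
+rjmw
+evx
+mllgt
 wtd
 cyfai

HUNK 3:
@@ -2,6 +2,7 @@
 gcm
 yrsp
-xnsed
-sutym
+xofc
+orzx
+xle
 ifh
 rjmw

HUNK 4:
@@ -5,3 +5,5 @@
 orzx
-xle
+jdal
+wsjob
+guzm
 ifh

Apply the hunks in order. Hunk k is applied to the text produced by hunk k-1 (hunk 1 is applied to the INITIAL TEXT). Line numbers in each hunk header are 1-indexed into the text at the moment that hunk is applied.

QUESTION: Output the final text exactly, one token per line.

Hunk 1: at line 7 remove [xmzr] add [udiln,wtd,cyfai] -> 15 lines: lxor gcm yrsp xnsed sutym ifh tuf udiln wtd cyfai gugse idcka lutx vew xbzc
Hunk 2: at line 5 remove [tuf,udiln] add [rjmw,evx,mllgt] -> 16 lines: lxor gcm yrsp xnsed sutym ifh rjmw evx mllgt wtd cyfai gugse idcka lutx vew xbzc
Hunk 3: at line 2 remove [xnsed,sutym] add [xofc,orzx,xle] -> 17 lines: lxor gcm yrsp xofc orzx xle ifh rjmw evx mllgt wtd cyfai gugse idcka lutx vew xbzc
Hunk 4: at line 5 remove [xle] add [jdal,wsjob,guzm] -> 19 lines: lxor gcm yrsp xofc orzx jdal wsjob guzm ifh rjmw evx mllgt wtd cyfai gugse idcka lutx vew xbzc

Answer: lxor
gcm
yrsp
xofc
orzx
jdal
wsjob
guzm
ifh
rjmw
evx
mllgt
wtd
cyfai
gugse
idcka
lutx
vew
xbzc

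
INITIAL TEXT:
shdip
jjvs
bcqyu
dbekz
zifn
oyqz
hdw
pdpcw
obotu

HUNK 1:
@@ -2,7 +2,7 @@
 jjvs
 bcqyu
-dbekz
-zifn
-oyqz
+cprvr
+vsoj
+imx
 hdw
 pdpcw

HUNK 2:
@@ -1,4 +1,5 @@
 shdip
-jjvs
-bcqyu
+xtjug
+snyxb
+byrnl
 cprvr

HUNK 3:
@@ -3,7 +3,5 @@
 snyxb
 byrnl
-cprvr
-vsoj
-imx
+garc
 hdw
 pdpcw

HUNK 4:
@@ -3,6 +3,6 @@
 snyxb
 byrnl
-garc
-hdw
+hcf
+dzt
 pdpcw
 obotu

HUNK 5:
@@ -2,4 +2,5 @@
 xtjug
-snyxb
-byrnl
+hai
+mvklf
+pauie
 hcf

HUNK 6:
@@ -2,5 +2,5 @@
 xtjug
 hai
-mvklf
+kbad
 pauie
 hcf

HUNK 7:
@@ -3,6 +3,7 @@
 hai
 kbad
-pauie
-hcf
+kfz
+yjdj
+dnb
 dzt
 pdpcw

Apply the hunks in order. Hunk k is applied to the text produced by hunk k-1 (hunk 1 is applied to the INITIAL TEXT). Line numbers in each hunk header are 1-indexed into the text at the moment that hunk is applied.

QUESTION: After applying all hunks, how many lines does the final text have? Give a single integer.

Answer: 10

Derivation:
Hunk 1: at line 2 remove [dbekz,zifn,oyqz] add [cprvr,vsoj,imx] -> 9 lines: shdip jjvs bcqyu cprvr vsoj imx hdw pdpcw obotu
Hunk 2: at line 1 remove [jjvs,bcqyu] add [xtjug,snyxb,byrnl] -> 10 lines: shdip xtjug snyxb byrnl cprvr vsoj imx hdw pdpcw obotu
Hunk 3: at line 3 remove [cprvr,vsoj,imx] add [garc] -> 8 lines: shdip xtjug snyxb byrnl garc hdw pdpcw obotu
Hunk 4: at line 3 remove [garc,hdw] add [hcf,dzt] -> 8 lines: shdip xtjug snyxb byrnl hcf dzt pdpcw obotu
Hunk 5: at line 2 remove [snyxb,byrnl] add [hai,mvklf,pauie] -> 9 lines: shdip xtjug hai mvklf pauie hcf dzt pdpcw obotu
Hunk 6: at line 2 remove [mvklf] add [kbad] -> 9 lines: shdip xtjug hai kbad pauie hcf dzt pdpcw obotu
Hunk 7: at line 3 remove [pauie,hcf] add [kfz,yjdj,dnb] -> 10 lines: shdip xtjug hai kbad kfz yjdj dnb dzt pdpcw obotu
Final line count: 10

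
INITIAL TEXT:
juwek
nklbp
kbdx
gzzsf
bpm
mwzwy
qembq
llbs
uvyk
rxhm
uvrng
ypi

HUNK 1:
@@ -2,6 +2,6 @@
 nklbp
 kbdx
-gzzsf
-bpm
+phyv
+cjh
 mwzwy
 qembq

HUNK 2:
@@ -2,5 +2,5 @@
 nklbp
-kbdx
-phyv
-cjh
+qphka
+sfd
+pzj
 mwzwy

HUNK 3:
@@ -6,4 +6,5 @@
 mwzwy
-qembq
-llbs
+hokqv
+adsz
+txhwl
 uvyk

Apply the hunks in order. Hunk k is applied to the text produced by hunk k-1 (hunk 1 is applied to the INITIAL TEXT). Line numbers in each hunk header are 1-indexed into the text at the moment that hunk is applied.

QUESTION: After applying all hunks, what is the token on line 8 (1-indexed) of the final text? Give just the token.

Hunk 1: at line 2 remove [gzzsf,bpm] add [phyv,cjh] -> 12 lines: juwek nklbp kbdx phyv cjh mwzwy qembq llbs uvyk rxhm uvrng ypi
Hunk 2: at line 2 remove [kbdx,phyv,cjh] add [qphka,sfd,pzj] -> 12 lines: juwek nklbp qphka sfd pzj mwzwy qembq llbs uvyk rxhm uvrng ypi
Hunk 3: at line 6 remove [qembq,llbs] add [hokqv,adsz,txhwl] -> 13 lines: juwek nklbp qphka sfd pzj mwzwy hokqv adsz txhwl uvyk rxhm uvrng ypi
Final line 8: adsz

Answer: adsz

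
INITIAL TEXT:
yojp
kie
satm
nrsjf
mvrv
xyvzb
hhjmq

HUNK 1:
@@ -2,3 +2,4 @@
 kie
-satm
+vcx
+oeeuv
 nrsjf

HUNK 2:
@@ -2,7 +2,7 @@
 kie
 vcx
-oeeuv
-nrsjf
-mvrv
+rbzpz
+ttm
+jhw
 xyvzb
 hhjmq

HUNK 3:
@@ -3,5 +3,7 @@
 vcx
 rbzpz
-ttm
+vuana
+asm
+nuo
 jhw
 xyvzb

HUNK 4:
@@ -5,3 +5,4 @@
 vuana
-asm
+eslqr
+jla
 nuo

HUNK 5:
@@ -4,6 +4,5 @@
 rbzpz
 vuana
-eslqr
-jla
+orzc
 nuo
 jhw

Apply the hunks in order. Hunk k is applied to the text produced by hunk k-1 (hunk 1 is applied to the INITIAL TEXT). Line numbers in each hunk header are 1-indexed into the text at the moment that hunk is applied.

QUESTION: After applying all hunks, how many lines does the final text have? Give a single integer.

Hunk 1: at line 2 remove [satm] add [vcx,oeeuv] -> 8 lines: yojp kie vcx oeeuv nrsjf mvrv xyvzb hhjmq
Hunk 2: at line 2 remove [oeeuv,nrsjf,mvrv] add [rbzpz,ttm,jhw] -> 8 lines: yojp kie vcx rbzpz ttm jhw xyvzb hhjmq
Hunk 3: at line 3 remove [ttm] add [vuana,asm,nuo] -> 10 lines: yojp kie vcx rbzpz vuana asm nuo jhw xyvzb hhjmq
Hunk 4: at line 5 remove [asm] add [eslqr,jla] -> 11 lines: yojp kie vcx rbzpz vuana eslqr jla nuo jhw xyvzb hhjmq
Hunk 5: at line 4 remove [eslqr,jla] add [orzc] -> 10 lines: yojp kie vcx rbzpz vuana orzc nuo jhw xyvzb hhjmq
Final line count: 10

Answer: 10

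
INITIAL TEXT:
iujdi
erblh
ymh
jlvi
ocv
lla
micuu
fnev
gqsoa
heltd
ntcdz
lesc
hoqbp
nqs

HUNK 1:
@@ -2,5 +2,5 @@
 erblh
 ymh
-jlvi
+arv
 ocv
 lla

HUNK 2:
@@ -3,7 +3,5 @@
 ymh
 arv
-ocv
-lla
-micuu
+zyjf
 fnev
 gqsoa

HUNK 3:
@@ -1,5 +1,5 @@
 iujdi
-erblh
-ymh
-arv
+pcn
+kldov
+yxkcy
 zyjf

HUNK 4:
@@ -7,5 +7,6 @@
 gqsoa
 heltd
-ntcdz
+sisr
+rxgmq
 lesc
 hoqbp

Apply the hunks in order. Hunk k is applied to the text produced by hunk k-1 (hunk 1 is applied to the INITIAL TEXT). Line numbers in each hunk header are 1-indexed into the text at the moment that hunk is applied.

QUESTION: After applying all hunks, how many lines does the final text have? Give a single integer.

Hunk 1: at line 2 remove [jlvi] add [arv] -> 14 lines: iujdi erblh ymh arv ocv lla micuu fnev gqsoa heltd ntcdz lesc hoqbp nqs
Hunk 2: at line 3 remove [ocv,lla,micuu] add [zyjf] -> 12 lines: iujdi erblh ymh arv zyjf fnev gqsoa heltd ntcdz lesc hoqbp nqs
Hunk 3: at line 1 remove [erblh,ymh,arv] add [pcn,kldov,yxkcy] -> 12 lines: iujdi pcn kldov yxkcy zyjf fnev gqsoa heltd ntcdz lesc hoqbp nqs
Hunk 4: at line 7 remove [ntcdz] add [sisr,rxgmq] -> 13 lines: iujdi pcn kldov yxkcy zyjf fnev gqsoa heltd sisr rxgmq lesc hoqbp nqs
Final line count: 13

Answer: 13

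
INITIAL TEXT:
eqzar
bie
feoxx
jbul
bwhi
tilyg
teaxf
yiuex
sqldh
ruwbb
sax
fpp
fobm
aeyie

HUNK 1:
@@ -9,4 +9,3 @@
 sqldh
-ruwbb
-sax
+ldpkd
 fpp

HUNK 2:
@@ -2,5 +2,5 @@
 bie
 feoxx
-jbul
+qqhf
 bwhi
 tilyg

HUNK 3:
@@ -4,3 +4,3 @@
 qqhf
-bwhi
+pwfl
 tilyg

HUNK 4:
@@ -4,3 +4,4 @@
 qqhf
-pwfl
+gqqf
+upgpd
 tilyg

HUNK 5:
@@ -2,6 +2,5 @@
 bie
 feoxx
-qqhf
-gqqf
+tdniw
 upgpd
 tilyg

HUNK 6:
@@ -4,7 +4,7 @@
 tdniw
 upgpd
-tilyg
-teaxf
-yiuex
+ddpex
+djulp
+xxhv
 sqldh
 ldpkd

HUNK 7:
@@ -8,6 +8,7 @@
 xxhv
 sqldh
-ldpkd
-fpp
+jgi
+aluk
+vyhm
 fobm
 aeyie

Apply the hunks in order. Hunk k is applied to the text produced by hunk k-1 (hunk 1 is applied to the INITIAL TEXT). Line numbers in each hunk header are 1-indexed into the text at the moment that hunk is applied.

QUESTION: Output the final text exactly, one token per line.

Answer: eqzar
bie
feoxx
tdniw
upgpd
ddpex
djulp
xxhv
sqldh
jgi
aluk
vyhm
fobm
aeyie

Derivation:
Hunk 1: at line 9 remove [ruwbb,sax] add [ldpkd] -> 13 lines: eqzar bie feoxx jbul bwhi tilyg teaxf yiuex sqldh ldpkd fpp fobm aeyie
Hunk 2: at line 2 remove [jbul] add [qqhf] -> 13 lines: eqzar bie feoxx qqhf bwhi tilyg teaxf yiuex sqldh ldpkd fpp fobm aeyie
Hunk 3: at line 4 remove [bwhi] add [pwfl] -> 13 lines: eqzar bie feoxx qqhf pwfl tilyg teaxf yiuex sqldh ldpkd fpp fobm aeyie
Hunk 4: at line 4 remove [pwfl] add [gqqf,upgpd] -> 14 lines: eqzar bie feoxx qqhf gqqf upgpd tilyg teaxf yiuex sqldh ldpkd fpp fobm aeyie
Hunk 5: at line 2 remove [qqhf,gqqf] add [tdniw] -> 13 lines: eqzar bie feoxx tdniw upgpd tilyg teaxf yiuex sqldh ldpkd fpp fobm aeyie
Hunk 6: at line 4 remove [tilyg,teaxf,yiuex] add [ddpex,djulp,xxhv] -> 13 lines: eqzar bie feoxx tdniw upgpd ddpex djulp xxhv sqldh ldpkd fpp fobm aeyie
Hunk 7: at line 8 remove [ldpkd,fpp] add [jgi,aluk,vyhm] -> 14 lines: eqzar bie feoxx tdniw upgpd ddpex djulp xxhv sqldh jgi aluk vyhm fobm aeyie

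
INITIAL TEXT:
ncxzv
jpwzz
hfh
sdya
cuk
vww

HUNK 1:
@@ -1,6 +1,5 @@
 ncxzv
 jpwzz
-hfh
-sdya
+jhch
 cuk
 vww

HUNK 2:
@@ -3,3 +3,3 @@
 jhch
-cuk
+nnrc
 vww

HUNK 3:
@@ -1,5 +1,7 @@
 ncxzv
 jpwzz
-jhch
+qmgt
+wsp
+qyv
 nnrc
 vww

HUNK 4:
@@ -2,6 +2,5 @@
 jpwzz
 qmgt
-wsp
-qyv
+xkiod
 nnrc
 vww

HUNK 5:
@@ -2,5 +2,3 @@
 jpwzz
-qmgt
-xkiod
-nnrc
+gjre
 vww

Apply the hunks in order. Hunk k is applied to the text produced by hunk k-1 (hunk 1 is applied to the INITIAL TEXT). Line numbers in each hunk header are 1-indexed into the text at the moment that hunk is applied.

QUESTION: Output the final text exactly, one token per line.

Answer: ncxzv
jpwzz
gjre
vww

Derivation:
Hunk 1: at line 1 remove [hfh,sdya] add [jhch] -> 5 lines: ncxzv jpwzz jhch cuk vww
Hunk 2: at line 3 remove [cuk] add [nnrc] -> 5 lines: ncxzv jpwzz jhch nnrc vww
Hunk 3: at line 1 remove [jhch] add [qmgt,wsp,qyv] -> 7 lines: ncxzv jpwzz qmgt wsp qyv nnrc vww
Hunk 4: at line 2 remove [wsp,qyv] add [xkiod] -> 6 lines: ncxzv jpwzz qmgt xkiod nnrc vww
Hunk 5: at line 2 remove [qmgt,xkiod,nnrc] add [gjre] -> 4 lines: ncxzv jpwzz gjre vww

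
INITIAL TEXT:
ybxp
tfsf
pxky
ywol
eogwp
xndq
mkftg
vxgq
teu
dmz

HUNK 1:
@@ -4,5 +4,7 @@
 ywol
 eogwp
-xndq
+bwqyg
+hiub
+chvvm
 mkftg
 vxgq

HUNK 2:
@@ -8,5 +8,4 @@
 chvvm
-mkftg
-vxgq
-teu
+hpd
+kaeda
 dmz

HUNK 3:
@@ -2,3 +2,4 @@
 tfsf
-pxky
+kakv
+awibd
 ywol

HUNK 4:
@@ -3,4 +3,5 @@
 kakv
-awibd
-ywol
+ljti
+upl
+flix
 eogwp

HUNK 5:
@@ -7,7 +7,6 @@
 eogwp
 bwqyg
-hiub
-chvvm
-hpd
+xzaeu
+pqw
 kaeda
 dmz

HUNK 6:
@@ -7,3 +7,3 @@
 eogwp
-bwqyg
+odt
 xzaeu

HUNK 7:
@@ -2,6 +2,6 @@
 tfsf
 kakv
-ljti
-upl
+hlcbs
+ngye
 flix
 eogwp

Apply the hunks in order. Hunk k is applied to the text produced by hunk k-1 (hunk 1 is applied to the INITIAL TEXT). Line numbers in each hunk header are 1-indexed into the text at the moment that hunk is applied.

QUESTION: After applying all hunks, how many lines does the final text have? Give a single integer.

Answer: 12

Derivation:
Hunk 1: at line 4 remove [xndq] add [bwqyg,hiub,chvvm] -> 12 lines: ybxp tfsf pxky ywol eogwp bwqyg hiub chvvm mkftg vxgq teu dmz
Hunk 2: at line 8 remove [mkftg,vxgq,teu] add [hpd,kaeda] -> 11 lines: ybxp tfsf pxky ywol eogwp bwqyg hiub chvvm hpd kaeda dmz
Hunk 3: at line 2 remove [pxky] add [kakv,awibd] -> 12 lines: ybxp tfsf kakv awibd ywol eogwp bwqyg hiub chvvm hpd kaeda dmz
Hunk 4: at line 3 remove [awibd,ywol] add [ljti,upl,flix] -> 13 lines: ybxp tfsf kakv ljti upl flix eogwp bwqyg hiub chvvm hpd kaeda dmz
Hunk 5: at line 7 remove [hiub,chvvm,hpd] add [xzaeu,pqw] -> 12 lines: ybxp tfsf kakv ljti upl flix eogwp bwqyg xzaeu pqw kaeda dmz
Hunk 6: at line 7 remove [bwqyg] add [odt] -> 12 lines: ybxp tfsf kakv ljti upl flix eogwp odt xzaeu pqw kaeda dmz
Hunk 7: at line 2 remove [ljti,upl] add [hlcbs,ngye] -> 12 lines: ybxp tfsf kakv hlcbs ngye flix eogwp odt xzaeu pqw kaeda dmz
Final line count: 12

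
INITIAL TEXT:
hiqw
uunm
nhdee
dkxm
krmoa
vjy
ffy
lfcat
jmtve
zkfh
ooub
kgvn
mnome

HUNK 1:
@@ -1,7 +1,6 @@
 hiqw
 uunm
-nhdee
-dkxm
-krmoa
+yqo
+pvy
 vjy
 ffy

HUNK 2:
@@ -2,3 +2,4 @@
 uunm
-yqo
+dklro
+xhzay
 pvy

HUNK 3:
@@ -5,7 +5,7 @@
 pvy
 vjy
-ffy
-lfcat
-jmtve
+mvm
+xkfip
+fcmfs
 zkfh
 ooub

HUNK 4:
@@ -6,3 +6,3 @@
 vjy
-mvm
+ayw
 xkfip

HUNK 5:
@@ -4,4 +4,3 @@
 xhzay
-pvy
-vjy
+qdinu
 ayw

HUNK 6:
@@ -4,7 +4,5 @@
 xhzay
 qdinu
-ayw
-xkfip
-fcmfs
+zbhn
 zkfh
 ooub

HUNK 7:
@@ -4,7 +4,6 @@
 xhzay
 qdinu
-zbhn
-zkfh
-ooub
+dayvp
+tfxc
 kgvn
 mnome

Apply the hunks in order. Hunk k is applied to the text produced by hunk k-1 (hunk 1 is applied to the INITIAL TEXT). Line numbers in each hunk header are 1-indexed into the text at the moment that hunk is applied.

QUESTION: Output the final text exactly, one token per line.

Hunk 1: at line 1 remove [nhdee,dkxm,krmoa] add [yqo,pvy] -> 12 lines: hiqw uunm yqo pvy vjy ffy lfcat jmtve zkfh ooub kgvn mnome
Hunk 2: at line 2 remove [yqo] add [dklro,xhzay] -> 13 lines: hiqw uunm dklro xhzay pvy vjy ffy lfcat jmtve zkfh ooub kgvn mnome
Hunk 3: at line 5 remove [ffy,lfcat,jmtve] add [mvm,xkfip,fcmfs] -> 13 lines: hiqw uunm dklro xhzay pvy vjy mvm xkfip fcmfs zkfh ooub kgvn mnome
Hunk 4: at line 6 remove [mvm] add [ayw] -> 13 lines: hiqw uunm dklro xhzay pvy vjy ayw xkfip fcmfs zkfh ooub kgvn mnome
Hunk 5: at line 4 remove [pvy,vjy] add [qdinu] -> 12 lines: hiqw uunm dklro xhzay qdinu ayw xkfip fcmfs zkfh ooub kgvn mnome
Hunk 6: at line 4 remove [ayw,xkfip,fcmfs] add [zbhn] -> 10 lines: hiqw uunm dklro xhzay qdinu zbhn zkfh ooub kgvn mnome
Hunk 7: at line 4 remove [zbhn,zkfh,ooub] add [dayvp,tfxc] -> 9 lines: hiqw uunm dklro xhzay qdinu dayvp tfxc kgvn mnome

Answer: hiqw
uunm
dklro
xhzay
qdinu
dayvp
tfxc
kgvn
mnome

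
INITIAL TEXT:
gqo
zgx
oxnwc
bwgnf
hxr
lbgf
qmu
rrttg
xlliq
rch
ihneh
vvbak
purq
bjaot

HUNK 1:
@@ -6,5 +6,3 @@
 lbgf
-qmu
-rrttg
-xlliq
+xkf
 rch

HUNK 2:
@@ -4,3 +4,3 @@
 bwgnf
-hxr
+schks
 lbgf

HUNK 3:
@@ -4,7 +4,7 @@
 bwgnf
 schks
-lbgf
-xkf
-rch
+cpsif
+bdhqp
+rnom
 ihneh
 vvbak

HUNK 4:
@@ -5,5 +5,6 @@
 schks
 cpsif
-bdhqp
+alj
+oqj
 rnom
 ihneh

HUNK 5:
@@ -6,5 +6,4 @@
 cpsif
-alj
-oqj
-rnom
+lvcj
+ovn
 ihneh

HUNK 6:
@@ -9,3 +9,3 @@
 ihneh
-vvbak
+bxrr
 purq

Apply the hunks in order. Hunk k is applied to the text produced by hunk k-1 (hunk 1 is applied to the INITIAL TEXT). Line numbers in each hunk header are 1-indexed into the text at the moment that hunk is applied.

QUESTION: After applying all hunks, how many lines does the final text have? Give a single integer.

Hunk 1: at line 6 remove [qmu,rrttg,xlliq] add [xkf] -> 12 lines: gqo zgx oxnwc bwgnf hxr lbgf xkf rch ihneh vvbak purq bjaot
Hunk 2: at line 4 remove [hxr] add [schks] -> 12 lines: gqo zgx oxnwc bwgnf schks lbgf xkf rch ihneh vvbak purq bjaot
Hunk 3: at line 4 remove [lbgf,xkf,rch] add [cpsif,bdhqp,rnom] -> 12 lines: gqo zgx oxnwc bwgnf schks cpsif bdhqp rnom ihneh vvbak purq bjaot
Hunk 4: at line 5 remove [bdhqp] add [alj,oqj] -> 13 lines: gqo zgx oxnwc bwgnf schks cpsif alj oqj rnom ihneh vvbak purq bjaot
Hunk 5: at line 6 remove [alj,oqj,rnom] add [lvcj,ovn] -> 12 lines: gqo zgx oxnwc bwgnf schks cpsif lvcj ovn ihneh vvbak purq bjaot
Hunk 6: at line 9 remove [vvbak] add [bxrr] -> 12 lines: gqo zgx oxnwc bwgnf schks cpsif lvcj ovn ihneh bxrr purq bjaot
Final line count: 12

Answer: 12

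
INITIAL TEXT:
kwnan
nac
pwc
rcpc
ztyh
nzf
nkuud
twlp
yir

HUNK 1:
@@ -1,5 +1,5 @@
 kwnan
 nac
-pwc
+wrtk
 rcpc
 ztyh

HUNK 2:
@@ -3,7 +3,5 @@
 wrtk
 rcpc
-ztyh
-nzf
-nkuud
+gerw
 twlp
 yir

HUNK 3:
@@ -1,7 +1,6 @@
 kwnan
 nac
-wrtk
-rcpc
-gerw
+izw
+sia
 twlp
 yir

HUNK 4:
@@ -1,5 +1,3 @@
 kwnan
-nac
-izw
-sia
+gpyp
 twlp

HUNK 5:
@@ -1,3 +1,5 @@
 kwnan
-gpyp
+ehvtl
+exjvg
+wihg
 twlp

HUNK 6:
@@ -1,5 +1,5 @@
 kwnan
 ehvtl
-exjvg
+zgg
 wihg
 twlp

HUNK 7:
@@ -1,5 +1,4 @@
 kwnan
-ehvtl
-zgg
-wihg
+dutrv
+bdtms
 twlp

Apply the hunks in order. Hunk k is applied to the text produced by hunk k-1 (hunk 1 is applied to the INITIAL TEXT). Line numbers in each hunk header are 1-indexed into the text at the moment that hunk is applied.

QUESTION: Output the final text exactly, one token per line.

Hunk 1: at line 1 remove [pwc] add [wrtk] -> 9 lines: kwnan nac wrtk rcpc ztyh nzf nkuud twlp yir
Hunk 2: at line 3 remove [ztyh,nzf,nkuud] add [gerw] -> 7 lines: kwnan nac wrtk rcpc gerw twlp yir
Hunk 3: at line 1 remove [wrtk,rcpc,gerw] add [izw,sia] -> 6 lines: kwnan nac izw sia twlp yir
Hunk 4: at line 1 remove [nac,izw,sia] add [gpyp] -> 4 lines: kwnan gpyp twlp yir
Hunk 5: at line 1 remove [gpyp] add [ehvtl,exjvg,wihg] -> 6 lines: kwnan ehvtl exjvg wihg twlp yir
Hunk 6: at line 1 remove [exjvg] add [zgg] -> 6 lines: kwnan ehvtl zgg wihg twlp yir
Hunk 7: at line 1 remove [ehvtl,zgg,wihg] add [dutrv,bdtms] -> 5 lines: kwnan dutrv bdtms twlp yir

Answer: kwnan
dutrv
bdtms
twlp
yir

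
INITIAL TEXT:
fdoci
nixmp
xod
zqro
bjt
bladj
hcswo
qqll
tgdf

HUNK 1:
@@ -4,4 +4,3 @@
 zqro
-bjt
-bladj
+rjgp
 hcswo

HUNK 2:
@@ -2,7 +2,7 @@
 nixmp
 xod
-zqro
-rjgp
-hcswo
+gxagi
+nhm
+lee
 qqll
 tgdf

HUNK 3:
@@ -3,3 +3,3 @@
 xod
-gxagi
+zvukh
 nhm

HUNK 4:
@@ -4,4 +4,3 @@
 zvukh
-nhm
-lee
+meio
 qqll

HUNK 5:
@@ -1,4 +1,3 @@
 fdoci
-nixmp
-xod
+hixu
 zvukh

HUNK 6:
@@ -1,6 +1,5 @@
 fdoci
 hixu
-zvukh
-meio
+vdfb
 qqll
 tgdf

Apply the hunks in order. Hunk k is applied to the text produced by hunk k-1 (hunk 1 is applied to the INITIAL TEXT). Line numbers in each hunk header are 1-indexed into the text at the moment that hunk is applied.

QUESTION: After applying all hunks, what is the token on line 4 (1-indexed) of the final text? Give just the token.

Answer: qqll

Derivation:
Hunk 1: at line 4 remove [bjt,bladj] add [rjgp] -> 8 lines: fdoci nixmp xod zqro rjgp hcswo qqll tgdf
Hunk 2: at line 2 remove [zqro,rjgp,hcswo] add [gxagi,nhm,lee] -> 8 lines: fdoci nixmp xod gxagi nhm lee qqll tgdf
Hunk 3: at line 3 remove [gxagi] add [zvukh] -> 8 lines: fdoci nixmp xod zvukh nhm lee qqll tgdf
Hunk 4: at line 4 remove [nhm,lee] add [meio] -> 7 lines: fdoci nixmp xod zvukh meio qqll tgdf
Hunk 5: at line 1 remove [nixmp,xod] add [hixu] -> 6 lines: fdoci hixu zvukh meio qqll tgdf
Hunk 6: at line 1 remove [zvukh,meio] add [vdfb] -> 5 lines: fdoci hixu vdfb qqll tgdf
Final line 4: qqll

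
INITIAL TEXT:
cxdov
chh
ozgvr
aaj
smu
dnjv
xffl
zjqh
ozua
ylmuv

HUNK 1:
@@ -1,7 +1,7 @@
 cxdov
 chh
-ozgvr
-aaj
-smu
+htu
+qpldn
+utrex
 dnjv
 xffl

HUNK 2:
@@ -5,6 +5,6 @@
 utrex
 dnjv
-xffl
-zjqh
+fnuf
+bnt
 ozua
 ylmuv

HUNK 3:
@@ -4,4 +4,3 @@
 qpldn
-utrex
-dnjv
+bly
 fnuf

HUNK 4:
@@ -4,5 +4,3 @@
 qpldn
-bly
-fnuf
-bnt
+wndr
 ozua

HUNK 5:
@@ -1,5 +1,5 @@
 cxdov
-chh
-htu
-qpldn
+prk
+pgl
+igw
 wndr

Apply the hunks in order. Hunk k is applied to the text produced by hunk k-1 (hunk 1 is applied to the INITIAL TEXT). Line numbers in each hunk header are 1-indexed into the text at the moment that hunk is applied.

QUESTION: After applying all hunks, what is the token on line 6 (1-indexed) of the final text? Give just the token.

Hunk 1: at line 1 remove [ozgvr,aaj,smu] add [htu,qpldn,utrex] -> 10 lines: cxdov chh htu qpldn utrex dnjv xffl zjqh ozua ylmuv
Hunk 2: at line 5 remove [xffl,zjqh] add [fnuf,bnt] -> 10 lines: cxdov chh htu qpldn utrex dnjv fnuf bnt ozua ylmuv
Hunk 3: at line 4 remove [utrex,dnjv] add [bly] -> 9 lines: cxdov chh htu qpldn bly fnuf bnt ozua ylmuv
Hunk 4: at line 4 remove [bly,fnuf,bnt] add [wndr] -> 7 lines: cxdov chh htu qpldn wndr ozua ylmuv
Hunk 5: at line 1 remove [chh,htu,qpldn] add [prk,pgl,igw] -> 7 lines: cxdov prk pgl igw wndr ozua ylmuv
Final line 6: ozua

Answer: ozua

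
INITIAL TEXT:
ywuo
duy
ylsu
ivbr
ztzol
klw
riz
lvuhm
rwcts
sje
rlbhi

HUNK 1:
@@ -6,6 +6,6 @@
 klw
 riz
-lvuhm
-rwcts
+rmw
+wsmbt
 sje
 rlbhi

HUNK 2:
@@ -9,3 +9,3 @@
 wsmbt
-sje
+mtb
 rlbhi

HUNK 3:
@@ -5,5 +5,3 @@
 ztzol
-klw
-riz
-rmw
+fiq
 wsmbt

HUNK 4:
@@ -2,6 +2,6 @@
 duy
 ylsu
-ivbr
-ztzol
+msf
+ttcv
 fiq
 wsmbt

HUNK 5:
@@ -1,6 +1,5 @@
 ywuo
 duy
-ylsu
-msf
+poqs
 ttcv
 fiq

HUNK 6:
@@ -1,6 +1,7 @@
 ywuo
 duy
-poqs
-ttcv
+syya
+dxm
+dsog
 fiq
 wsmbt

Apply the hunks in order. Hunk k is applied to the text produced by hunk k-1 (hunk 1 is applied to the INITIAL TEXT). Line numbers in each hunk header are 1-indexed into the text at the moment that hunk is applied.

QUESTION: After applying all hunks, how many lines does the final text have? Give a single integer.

Answer: 9

Derivation:
Hunk 1: at line 6 remove [lvuhm,rwcts] add [rmw,wsmbt] -> 11 lines: ywuo duy ylsu ivbr ztzol klw riz rmw wsmbt sje rlbhi
Hunk 2: at line 9 remove [sje] add [mtb] -> 11 lines: ywuo duy ylsu ivbr ztzol klw riz rmw wsmbt mtb rlbhi
Hunk 3: at line 5 remove [klw,riz,rmw] add [fiq] -> 9 lines: ywuo duy ylsu ivbr ztzol fiq wsmbt mtb rlbhi
Hunk 4: at line 2 remove [ivbr,ztzol] add [msf,ttcv] -> 9 lines: ywuo duy ylsu msf ttcv fiq wsmbt mtb rlbhi
Hunk 5: at line 1 remove [ylsu,msf] add [poqs] -> 8 lines: ywuo duy poqs ttcv fiq wsmbt mtb rlbhi
Hunk 6: at line 1 remove [poqs,ttcv] add [syya,dxm,dsog] -> 9 lines: ywuo duy syya dxm dsog fiq wsmbt mtb rlbhi
Final line count: 9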